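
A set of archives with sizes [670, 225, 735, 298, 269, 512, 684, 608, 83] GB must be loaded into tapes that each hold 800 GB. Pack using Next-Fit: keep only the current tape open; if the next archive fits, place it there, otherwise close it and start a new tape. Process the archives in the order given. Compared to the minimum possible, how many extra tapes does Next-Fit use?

1

Next-Fit: [670] [225] [735] [298,269] [512] [684] [608,83] → 7 tapes.
Total size 4084 GB; any packing needs at least ⌈4084/800⌉ = 6 tapes.
An optimal packing achieves that bound: [735] [684,83] [670] [608] [512,269] [298,225] → 6 tapes.
Excess: 7 − 6 = 1.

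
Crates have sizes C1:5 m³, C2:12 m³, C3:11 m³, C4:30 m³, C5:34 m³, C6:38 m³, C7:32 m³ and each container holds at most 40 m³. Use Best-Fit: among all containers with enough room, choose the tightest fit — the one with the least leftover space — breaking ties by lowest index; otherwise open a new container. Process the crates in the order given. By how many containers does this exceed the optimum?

0

Best-Fit: [5,12,11] [30] [34] [38] [32] → 5 containers.
Total size 162 m³; any packing needs at least ⌈162/40⌉ = 5 containers.
So 5 is already optimal.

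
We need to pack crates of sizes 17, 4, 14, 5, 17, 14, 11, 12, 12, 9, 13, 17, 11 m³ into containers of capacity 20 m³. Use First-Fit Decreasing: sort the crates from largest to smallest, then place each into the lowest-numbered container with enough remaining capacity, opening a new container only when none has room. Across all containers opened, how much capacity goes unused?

Sorted descending: 17, 17, 17, 14, 14, 13, 12, 12, 11, 11, 9, 5, 4.
17 m³ → container 1 (remaining 3 m³)
17 m³ → container 2 (remaining 3 m³)
17 m³ → container 3 (remaining 3 m³)
14 m³ → container 4 (remaining 6 m³)
14 m³ → container 5 (remaining 6 m³)
13 m³ → container 6 (remaining 7 m³)
12 m³ → container 7 (remaining 8 m³)
12 m³ → container 8 (remaining 8 m³)
11 m³ → container 9 (remaining 9 m³)
11 m³ → container 10 (remaining 9 m³)
9 m³ → container 9 (remaining 0 m³)
5 m³ → container 4 (remaining 1 m³)
4 m³ → container 5 (remaining 2 m³)
10 containers × 20 m³ = 200 m³; used 156 m³; unused 44 m³.

44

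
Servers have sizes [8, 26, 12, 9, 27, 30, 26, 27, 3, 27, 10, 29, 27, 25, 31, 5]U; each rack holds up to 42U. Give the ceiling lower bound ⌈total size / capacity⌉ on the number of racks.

8

Total size = 8 + 26 + 12 + 9 + 27 + 30 + 26 + 27 + 3 + 27 + 10 + 29 + 27 + 25 + 31 + 5 = 322U.
⌈322 / 42⌉ = 8.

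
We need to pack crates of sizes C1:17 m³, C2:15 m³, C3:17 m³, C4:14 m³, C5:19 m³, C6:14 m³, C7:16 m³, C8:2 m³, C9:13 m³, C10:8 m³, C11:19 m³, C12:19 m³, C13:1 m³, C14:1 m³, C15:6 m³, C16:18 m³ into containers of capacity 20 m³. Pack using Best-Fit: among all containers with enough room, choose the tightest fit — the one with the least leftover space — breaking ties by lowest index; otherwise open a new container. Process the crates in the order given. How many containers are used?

container 1: place C1 (17 m³), 3 m³ left
container 2: place C2 (15 m³), 5 m³ left
container 3: place C3 (17 m³), 3 m³ left
container 4: place C4 (14 m³), 6 m³ left
container 5: place C5 (19 m³), 1 m³ left
container 6: place C6 (14 m³), 6 m³ left
container 7: place C7 (16 m³), 4 m³ left
container 1: place C8 (2 m³), 1 m³ left
container 8: place C9 (13 m³), 7 m³ left
container 9: place C10 (8 m³), 12 m³ left
container 10: place C11 (19 m³), 1 m³ left
container 11: place C12 (19 m³), 1 m³ left
container 1: place C13 (1 m³), 0 m³ left
container 5: place C14 (1 m³), 0 m³ left
container 4: place C15 (6 m³), 0 m³ left
container 12: place C16 (18 m³), 2 m³ left
Final containers: [17,2,1] [15] [17] [14,6] [19,1] [14] [16] [13] [8] [19] [19] [18].

12 containers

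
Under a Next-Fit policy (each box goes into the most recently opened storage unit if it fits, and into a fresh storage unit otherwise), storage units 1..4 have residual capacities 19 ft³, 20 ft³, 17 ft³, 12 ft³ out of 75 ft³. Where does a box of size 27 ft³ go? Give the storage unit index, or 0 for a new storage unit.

Next-Fit only looks at storage unit 4, which has 12 ft³ free.
27 ft³ does not fit, so a new storage unit is opened.

0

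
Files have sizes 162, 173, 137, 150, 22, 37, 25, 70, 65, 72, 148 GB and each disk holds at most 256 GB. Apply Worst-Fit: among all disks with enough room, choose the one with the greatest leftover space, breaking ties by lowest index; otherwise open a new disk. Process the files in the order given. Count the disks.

5

disk 1: place 162 GB, 94 GB left
disk 2: place 173 GB, 83 GB left
disk 3: place 137 GB, 119 GB left
disk 4: place 150 GB, 106 GB left
disk 3: place 22 GB, 97 GB left
disk 4: place 37 GB, 69 GB left
disk 3: place 25 GB, 72 GB left
disk 1: place 70 GB, 24 GB left
disk 2: place 65 GB, 18 GB left
disk 3: place 72 GB, 0 GB left
disk 5: place 148 GB, 108 GB left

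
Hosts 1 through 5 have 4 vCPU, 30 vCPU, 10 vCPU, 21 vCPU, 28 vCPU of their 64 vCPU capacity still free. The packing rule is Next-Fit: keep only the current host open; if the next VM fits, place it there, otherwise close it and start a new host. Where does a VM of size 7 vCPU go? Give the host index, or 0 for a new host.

Next-Fit only looks at host 5, which has 28 vCPU free.
7 vCPU fits there.

5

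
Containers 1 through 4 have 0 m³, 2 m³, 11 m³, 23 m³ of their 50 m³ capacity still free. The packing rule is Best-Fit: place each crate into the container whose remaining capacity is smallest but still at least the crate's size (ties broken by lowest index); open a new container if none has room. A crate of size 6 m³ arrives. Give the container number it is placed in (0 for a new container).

Containers with room: container 3 (11 m³), container 4 (23 m³).
Tightest fit is container 3 with 11 m³ free.

3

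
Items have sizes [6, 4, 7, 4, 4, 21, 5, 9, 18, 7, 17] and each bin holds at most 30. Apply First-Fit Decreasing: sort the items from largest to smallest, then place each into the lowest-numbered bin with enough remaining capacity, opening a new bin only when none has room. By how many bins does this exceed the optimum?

First-Fit Decreasing: [21,9] [18,7,5] [17,7,6] [4,4,4] → 4 bins.
Total size 102; any packing needs at least ⌈102/30⌉ = 4 bins.
So 4 is already optimal.

0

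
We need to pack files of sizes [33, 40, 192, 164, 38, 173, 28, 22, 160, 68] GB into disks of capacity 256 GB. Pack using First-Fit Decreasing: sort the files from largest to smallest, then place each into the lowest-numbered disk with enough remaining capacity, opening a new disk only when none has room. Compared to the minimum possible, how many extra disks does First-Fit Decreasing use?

0

First-Fit Decreasing: [192,40,22] [173,68] [164,38,33] [160,28] → 4 disks.
Total size 918 GB; any packing needs at least ⌈918/256⌉ = 4 disks.
So 4 is already optimal.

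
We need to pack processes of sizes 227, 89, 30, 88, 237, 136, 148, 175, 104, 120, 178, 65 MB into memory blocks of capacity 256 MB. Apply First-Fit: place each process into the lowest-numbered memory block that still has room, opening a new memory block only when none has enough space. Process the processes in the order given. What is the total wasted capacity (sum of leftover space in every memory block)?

451

227 MB → memory block 1 (remaining 29 MB)
89 MB → memory block 2 (remaining 167 MB)
30 MB → memory block 2 (remaining 137 MB)
88 MB → memory block 2 (remaining 49 MB)
237 MB → memory block 3 (remaining 19 MB)
136 MB → memory block 4 (remaining 120 MB)
148 MB → memory block 5 (remaining 108 MB)
175 MB → memory block 6 (remaining 81 MB)
104 MB → memory block 4 (remaining 16 MB)
120 MB → memory block 7 (remaining 136 MB)
178 MB → memory block 8 (remaining 78 MB)
65 MB → memory block 5 (remaining 43 MB)
8 memory blocks × 256 MB = 2048 MB; used 1597 MB; unused 451 MB.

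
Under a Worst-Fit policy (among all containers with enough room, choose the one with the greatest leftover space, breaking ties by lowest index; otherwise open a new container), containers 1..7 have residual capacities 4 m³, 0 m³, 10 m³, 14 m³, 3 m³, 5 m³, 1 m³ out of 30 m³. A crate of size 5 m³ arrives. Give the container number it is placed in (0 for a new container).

4

Containers with room: container 3 (10 m³), container 4 (14 m³), container 6 (5 m³).
Most room is container 4 with 14 m³ free.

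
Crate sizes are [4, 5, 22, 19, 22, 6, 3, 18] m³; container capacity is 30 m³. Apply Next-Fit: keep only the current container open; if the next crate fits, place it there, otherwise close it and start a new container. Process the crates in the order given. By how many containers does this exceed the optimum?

Next-Fit: [4,5] [22] [19] [22,6] [3,18] → 5 containers.
Total size 99 m³; any packing needs at least ⌈99/30⌉ = 4 containers.
An optimal packing achieves that bound: [22,6] [22,5,3] [19,4] [18] → 4 containers.
Excess: 5 − 4 = 1.

1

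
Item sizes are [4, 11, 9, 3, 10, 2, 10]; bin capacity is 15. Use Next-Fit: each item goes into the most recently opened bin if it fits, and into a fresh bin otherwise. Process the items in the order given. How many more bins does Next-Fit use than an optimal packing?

Next-Fit: [4,11] [9,3] [10,2] [10] → 4 bins.
Total size 49; any packing needs at least ⌈49/15⌉ = 4 bins.
So 4 is already optimal.

0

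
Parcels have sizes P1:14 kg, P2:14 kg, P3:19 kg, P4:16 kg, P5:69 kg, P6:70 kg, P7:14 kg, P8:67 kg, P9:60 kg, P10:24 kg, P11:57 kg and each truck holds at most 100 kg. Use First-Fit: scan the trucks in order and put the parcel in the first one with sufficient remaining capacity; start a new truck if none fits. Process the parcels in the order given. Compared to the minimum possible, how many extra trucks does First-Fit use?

1

First-Fit: [14,14,19,16,14] [69,24] [70] [67] [60] [57] → 6 trucks.
Total size 424 kg; any packing needs at least ⌈424/100⌉ = 5 trucks.
An optimal packing achieves that bound: [70,24] [69,19] [67,16,14] [60,14,14] [57] → 5 trucks.
Excess: 6 − 5 = 1.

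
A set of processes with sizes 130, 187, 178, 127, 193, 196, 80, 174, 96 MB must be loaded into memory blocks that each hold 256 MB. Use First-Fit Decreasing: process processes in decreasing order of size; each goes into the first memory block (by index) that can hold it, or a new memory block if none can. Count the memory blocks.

7 memory blocks

Sorted descending: 196, 193, 187, 178, 174, 130, 127, 96, 80.
Put 196 MB in memory block 1; 60 MB remain.
Put 193 MB in memory block 2; 63 MB remain.
Put 187 MB in memory block 3; 69 MB remain.
Put 178 MB in memory block 4; 78 MB remain.
Put 174 MB in memory block 5; 82 MB remain.
Put 130 MB in memory block 6; 126 MB remain.
Put 127 MB in memory block 7; 129 MB remain.
Put 96 MB in memory block 6; 30 MB remain.
Put 80 MB in memory block 5; 2 MB remain.
Final memory blocks: [196] [193] [187] [178] [174,80] [130,96] [127].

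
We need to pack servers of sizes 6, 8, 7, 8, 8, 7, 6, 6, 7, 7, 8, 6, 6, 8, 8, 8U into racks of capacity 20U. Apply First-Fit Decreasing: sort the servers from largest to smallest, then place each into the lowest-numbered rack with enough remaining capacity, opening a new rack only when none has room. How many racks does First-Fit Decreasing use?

Sorted descending: 8, 8, 8, 8, 8, 8, 8, 7, 7, 7, 7, 6, 6, 6, 6, 6.
rack 1: place 8U, 12U left
rack 1: place 8U, 4U left
rack 2: place 8U, 12U left
rack 2: place 8U, 4U left
rack 3: place 8U, 12U left
rack 3: place 8U, 4U left
rack 4: place 8U, 12U left
rack 4: place 7U, 5U left
rack 5: place 7U, 13U left
rack 5: place 7U, 6U left
rack 6: place 7U, 13U left
rack 5: place 6U, 0U left
rack 6: place 6U, 7U left
rack 6: place 6U, 1U left
rack 7: place 6U, 14U left
rack 7: place 6U, 8U left
Final racks: [8,8] [8,8] [8,8] [8,7] [7,7,6] [7,6,6] [6,6].

7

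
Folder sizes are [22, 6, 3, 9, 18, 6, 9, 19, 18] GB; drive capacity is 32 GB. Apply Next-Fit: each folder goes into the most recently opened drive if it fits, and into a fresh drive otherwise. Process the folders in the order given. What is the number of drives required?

22 GB → drive 1 (remaining 10 GB)
6 GB → drive 1 (remaining 4 GB)
3 GB → drive 1 (remaining 1 GB)
9 GB → drive 2 (remaining 23 GB)
18 GB → drive 2 (remaining 5 GB)
6 GB → drive 3 (remaining 26 GB)
9 GB → drive 3 (remaining 17 GB)
19 GB → drive 4 (remaining 13 GB)
18 GB → drive 5 (remaining 14 GB)

5 drives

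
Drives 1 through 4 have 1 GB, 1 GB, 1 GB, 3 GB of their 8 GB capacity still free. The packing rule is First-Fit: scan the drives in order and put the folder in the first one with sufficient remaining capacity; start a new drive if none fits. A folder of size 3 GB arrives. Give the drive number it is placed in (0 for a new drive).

Drives with room: drive 4 (3 GB).
The first with room is drive 4.

4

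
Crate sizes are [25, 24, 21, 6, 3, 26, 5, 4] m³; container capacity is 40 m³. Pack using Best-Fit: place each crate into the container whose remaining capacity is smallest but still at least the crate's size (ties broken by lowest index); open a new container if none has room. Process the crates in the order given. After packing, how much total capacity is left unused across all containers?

25 m³ → container 1 (remaining 15 m³)
24 m³ → container 2 (remaining 16 m³)
21 m³ → container 3 (remaining 19 m³)
6 m³ → container 1 (remaining 9 m³)
3 m³ → container 1 (remaining 6 m³)
26 m³ → container 4 (remaining 14 m³)
5 m³ → container 1 (remaining 1 m³)
4 m³ → container 4 (remaining 10 m³)
4 containers × 40 m³ = 160 m³; used 114 m³; unused 46 m³.

46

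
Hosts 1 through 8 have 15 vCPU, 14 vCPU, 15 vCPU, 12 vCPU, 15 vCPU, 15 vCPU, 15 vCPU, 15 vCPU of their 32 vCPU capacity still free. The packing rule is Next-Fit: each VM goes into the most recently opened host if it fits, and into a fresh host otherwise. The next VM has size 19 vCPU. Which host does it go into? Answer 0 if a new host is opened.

Next-Fit only looks at host 8, which has 15 vCPU free.
19 vCPU does not fit, so a new host is opened.

0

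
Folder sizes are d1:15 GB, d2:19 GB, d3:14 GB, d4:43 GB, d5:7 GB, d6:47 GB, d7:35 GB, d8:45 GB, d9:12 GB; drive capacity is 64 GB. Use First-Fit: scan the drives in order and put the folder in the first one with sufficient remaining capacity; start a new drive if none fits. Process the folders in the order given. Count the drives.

5

d1 (15 GB) → drive 1 (remaining 49 GB)
d2 (19 GB) → drive 1 (remaining 30 GB)
d3 (14 GB) → drive 1 (remaining 16 GB)
d4 (43 GB) → drive 2 (remaining 21 GB)
d5 (7 GB) → drive 1 (remaining 9 GB)
d6 (47 GB) → drive 3 (remaining 17 GB)
d7 (35 GB) → drive 4 (remaining 29 GB)
d8 (45 GB) → drive 5 (remaining 19 GB)
d9 (12 GB) → drive 2 (remaining 9 GB)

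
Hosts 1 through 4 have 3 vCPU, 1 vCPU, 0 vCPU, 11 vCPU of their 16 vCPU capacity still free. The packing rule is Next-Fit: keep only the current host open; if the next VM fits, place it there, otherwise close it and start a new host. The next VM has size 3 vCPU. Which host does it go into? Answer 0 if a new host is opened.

Next-Fit only looks at host 4, which has 11 vCPU free.
3 vCPU fits there.

4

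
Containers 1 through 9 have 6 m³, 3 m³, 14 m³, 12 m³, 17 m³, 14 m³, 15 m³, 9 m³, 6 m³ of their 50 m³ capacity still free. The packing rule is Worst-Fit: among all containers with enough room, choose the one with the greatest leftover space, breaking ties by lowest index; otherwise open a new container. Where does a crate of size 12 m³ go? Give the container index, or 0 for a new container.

Containers with room: container 3 (14 m³), container 4 (12 m³), container 5 (17 m³), container 6 (14 m³), container 7 (15 m³).
Most room is container 5 with 17 m³ free.

5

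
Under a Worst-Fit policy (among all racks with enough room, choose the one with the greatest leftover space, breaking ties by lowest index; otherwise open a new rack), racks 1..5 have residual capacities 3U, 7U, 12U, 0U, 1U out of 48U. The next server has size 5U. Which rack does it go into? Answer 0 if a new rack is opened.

3

Racks with room: rack 2 (7U), rack 3 (12U).
Most room is rack 3 with 12U free.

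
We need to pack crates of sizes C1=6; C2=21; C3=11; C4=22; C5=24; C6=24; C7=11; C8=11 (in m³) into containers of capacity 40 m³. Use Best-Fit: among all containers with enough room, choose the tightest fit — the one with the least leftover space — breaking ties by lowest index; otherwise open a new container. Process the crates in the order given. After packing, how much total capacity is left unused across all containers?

30

C1 (6 m³) → container 1 (remaining 34 m³)
C2 (21 m³) → container 1 (remaining 13 m³)
C3 (11 m³) → container 1 (remaining 2 m³)
C4 (22 m³) → container 2 (remaining 18 m³)
C5 (24 m³) → container 3 (remaining 16 m³)
C6 (24 m³) → container 4 (remaining 16 m³)
C7 (11 m³) → container 3 (remaining 5 m³)
C8 (11 m³) → container 4 (remaining 5 m³)
4 containers × 40 m³ = 160 m³; used 130 m³; unused 30 m³.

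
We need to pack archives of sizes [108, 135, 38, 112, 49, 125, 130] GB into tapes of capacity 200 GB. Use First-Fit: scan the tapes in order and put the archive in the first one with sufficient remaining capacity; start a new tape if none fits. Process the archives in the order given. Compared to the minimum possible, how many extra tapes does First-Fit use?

0

First-Fit: [108,38,49] [135] [112] [125] [130] → 5 tapes.
5 archives exceed 100 GB (half the capacity), and no two of those can share a tape, so at least 5 tapes are needed.
So 5 is already optimal.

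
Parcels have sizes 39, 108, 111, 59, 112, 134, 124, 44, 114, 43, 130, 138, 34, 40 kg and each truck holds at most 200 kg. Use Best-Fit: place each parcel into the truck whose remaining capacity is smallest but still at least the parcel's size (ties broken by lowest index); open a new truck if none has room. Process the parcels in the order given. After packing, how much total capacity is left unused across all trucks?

39 kg → truck 1 (remaining 161 kg)
108 kg → truck 1 (remaining 53 kg)
111 kg → truck 2 (remaining 89 kg)
59 kg → truck 2 (remaining 30 kg)
112 kg → truck 3 (remaining 88 kg)
134 kg → truck 4 (remaining 66 kg)
124 kg → truck 5 (remaining 76 kg)
44 kg → truck 1 (remaining 9 kg)
114 kg → truck 6 (remaining 86 kg)
43 kg → truck 4 (remaining 23 kg)
130 kg → truck 7 (remaining 70 kg)
138 kg → truck 8 (remaining 62 kg)
34 kg → truck 8 (remaining 28 kg)
40 kg → truck 7 (remaining 30 kg)
8 trucks × 200 kg = 1600 kg; used 1230 kg; unused 370 kg.

370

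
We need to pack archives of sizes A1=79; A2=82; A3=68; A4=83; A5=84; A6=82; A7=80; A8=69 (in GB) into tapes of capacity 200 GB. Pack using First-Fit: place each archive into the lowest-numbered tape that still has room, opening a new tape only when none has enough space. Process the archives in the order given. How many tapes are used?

Put A1 (79 GB) in tape 1; 121 GB remain.
Put A2 (82 GB) in tape 1; 39 GB remain.
Put A3 (68 GB) in tape 2; 132 GB remain.
Put A4 (83 GB) in tape 2; 49 GB remain.
Put A5 (84 GB) in tape 3; 116 GB remain.
Put A6 (82 GB) in tape 3; 34 GB remain.
Put A7 (80 GB) in tape 4; 120 GB remain.
Put A8 (69 GB) in tape 4; 51 GB remain.

4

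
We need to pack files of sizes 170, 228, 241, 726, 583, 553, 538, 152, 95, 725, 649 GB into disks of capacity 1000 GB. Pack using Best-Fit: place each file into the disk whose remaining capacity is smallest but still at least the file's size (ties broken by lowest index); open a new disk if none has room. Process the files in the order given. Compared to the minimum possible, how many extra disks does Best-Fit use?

Best-Fit: [170,228,241] [726,152,95] [583] [553] [538] [725] [649] → 7 disks.
6 files exceed 500 GB (half the capacity), and no two of those can share a disk, so at least 6 disks are needed.
An optimal packing achieves that bound: [726,241] [725,228] [649,170,152] [583,95] [553] [538] → 6 disks.
Excess: 7 − 6 = 1.

1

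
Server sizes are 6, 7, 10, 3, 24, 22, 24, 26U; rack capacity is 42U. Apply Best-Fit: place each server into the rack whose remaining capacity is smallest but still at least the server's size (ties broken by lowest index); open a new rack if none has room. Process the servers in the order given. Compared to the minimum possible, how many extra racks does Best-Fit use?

1

Best-Fit: [6,7,10,3] [24] [22] [24] [26] → 5 racks.
4 servers exceed 21U (half the capacity), and no two of those can share a rack, so at least 4 racks are needed.
An optimal packing achieves that bound: [26,10,6] [24,7,3] [24] [22] → 4 racks.
Excess: 5 − 4 = 1.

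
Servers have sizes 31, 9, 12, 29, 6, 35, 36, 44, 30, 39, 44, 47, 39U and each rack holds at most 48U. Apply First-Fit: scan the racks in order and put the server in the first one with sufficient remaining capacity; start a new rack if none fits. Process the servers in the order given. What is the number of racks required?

10

Put 31U in rack 1; 17U remain.
Put 9U in rack 1; 8U remain.
Put 12U in rack 2; 36U remain.
Put 29U in rack 2; 7U remain.
Put 6U in rack 1; 2U remain.
Put 35U in rack 3; 13U remain.
Put 36U in rack 4; 12U remain.
Put 44U in rack 5; 4U remain.
Put 30U in rack 6; 18U remain.
Put 39U in rack 7; 9U remain.
Put 44U in rack 8; 4U remain.
Put 47U in rack 9; 1U remain.
Put 39U in rack 10; 9U remain.
Final racks: [31,9,6] [12,29] [35] [36] [44] [30] [39] [44] [47] [39].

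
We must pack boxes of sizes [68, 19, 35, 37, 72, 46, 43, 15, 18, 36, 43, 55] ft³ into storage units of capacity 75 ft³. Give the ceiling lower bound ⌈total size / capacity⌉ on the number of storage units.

7 storage units

Total size = 68 + 19 + 35 + 37 + 72 + 46 + 43 + 15 + 18 + 36 + 43 + 55 = 487 ft³.
⌈487 / 75⌉ = 7.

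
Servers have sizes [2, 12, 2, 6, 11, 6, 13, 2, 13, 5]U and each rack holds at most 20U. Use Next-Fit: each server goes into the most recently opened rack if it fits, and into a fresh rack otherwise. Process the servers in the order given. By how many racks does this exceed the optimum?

Next-Fit: [2,12,2] [6,11] [6,13] [2,13,5] → 4 racks.
Total size 72U; any packing needs at least ⌈72/20⌉ = 4 racks.
So 4 is already optimal.

0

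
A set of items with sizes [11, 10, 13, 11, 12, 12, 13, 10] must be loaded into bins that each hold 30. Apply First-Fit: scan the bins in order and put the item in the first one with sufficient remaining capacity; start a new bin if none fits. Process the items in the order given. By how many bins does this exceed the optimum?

0

First-Fit: [11,10] [13,11] [12,12] [13,10] → 4 bins.
Total size 92; any packing needs at least ⌈92/30⌉ = 4 bins.
So 4 is already optimal.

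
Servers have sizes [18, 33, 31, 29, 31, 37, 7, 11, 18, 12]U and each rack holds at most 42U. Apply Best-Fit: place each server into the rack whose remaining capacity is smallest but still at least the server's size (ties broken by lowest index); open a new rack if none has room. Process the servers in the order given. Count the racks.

6 racks

18U → rack 1 (remaining 24U)
33U → rack 2 (remaining 9U)
31U → rack 3 (remaining 11U)
29U → rack 4 (remaining 13U)
31U → rack 5 (remaining 11U)
37U → rack 6 (remaining 5U)
7U → rack 2 (remaining 2U)
11U → rack 3 (remaining 0U)
18U → rack 1 (remaining 6U)
12U → rack 4 (remaining 1U)
Final racks: [18,18] [33,7] [31,11] [29,12] [31] [37].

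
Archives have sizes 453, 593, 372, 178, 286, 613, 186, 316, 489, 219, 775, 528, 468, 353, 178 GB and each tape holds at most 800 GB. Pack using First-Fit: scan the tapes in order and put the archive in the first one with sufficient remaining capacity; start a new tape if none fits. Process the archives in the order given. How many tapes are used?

10

453 GB → tape 1 (remaining 347 GB)
593 GB → tape 2 (remaining 207 GB)
372 GB → tape 3 (remaining 428 GB)
178 GB → tape 1 (remaining 169 GB)
286 GB → tape 3 (remaining 142 GB)
613 GB → tape 4 (remaining 187 GB)
186 GB → tape 2 (remaining 21 GB)
316 GB → tape 5 (remaining 484 GB)
489 GB → tape 6 (remaining 311 GB)
219 GB → tape 5 (remaining 265 GB)
775 GB → tape 7 (remaining 25 GB)
528 GB → tape 8 (remaining 272 GB)
468 GB → tape 9 (remaining 332 GB)
353 GB → tape 10 (remaining 447 GB)
178 GB → tape 4 (remaining 9 GB)
Final tapes: [453,178] [593,186] [372,286] [613,178] [316,219] [489] [775] [528] [468] [353].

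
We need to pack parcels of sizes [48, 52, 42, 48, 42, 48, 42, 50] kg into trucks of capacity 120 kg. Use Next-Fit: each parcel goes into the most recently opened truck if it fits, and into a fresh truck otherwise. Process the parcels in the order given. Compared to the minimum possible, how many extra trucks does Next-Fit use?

0

Next-Fit: [48,52] [42,48] [42,48] [42,50] → 4 trucks.
Total size 372 kg; any packing needs at least ⌈372/120⌉ = 4 trucks.
So 4 is already optimal.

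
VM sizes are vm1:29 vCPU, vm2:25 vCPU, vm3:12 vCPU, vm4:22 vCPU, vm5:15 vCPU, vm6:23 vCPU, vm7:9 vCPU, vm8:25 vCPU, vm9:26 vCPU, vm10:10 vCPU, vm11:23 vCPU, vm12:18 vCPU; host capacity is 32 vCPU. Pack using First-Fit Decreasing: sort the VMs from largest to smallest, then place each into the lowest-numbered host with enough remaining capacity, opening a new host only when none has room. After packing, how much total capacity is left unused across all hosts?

51

Sorted descending: 29, 26, 25, 25, 23, 23, 22, 18, 15, 12, 10, 9.
host 1: place 29 vCPU, 3 vCPU left
host 2: place 26 vCPU, 6 vCPU left
host 3: place 25 vCPU, 7 vCPU left
host 4: place 25 vCPU, 7 vCPU left
host 5: place 23 vCPU, 9 vCPU left
host 6: place 23 vCPU, 9 vCPU left
host 7: place 22 vCPU, 10 vCPU left
host 8: place 18 vCPU, 14 vCPU left
host 9: place 15 vCPU, 17 vCPU left
host 8: place 12 vCPU, 2 vCPU left
host 7: place 10 vCPU, 0 vCPU left
host 5: place 9 vCPU, 0 vCPU left
9 hosts × 32 vCPU = 288 vCPU; used 237 vCPU; unused 51 vCPU.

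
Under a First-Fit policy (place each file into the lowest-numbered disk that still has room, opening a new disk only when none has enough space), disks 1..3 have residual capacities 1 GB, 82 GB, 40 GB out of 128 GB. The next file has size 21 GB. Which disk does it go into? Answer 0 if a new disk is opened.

Disks with room: disk 2 (82 GB), disk 3 (40 GB).
The first with room is disk 2.

2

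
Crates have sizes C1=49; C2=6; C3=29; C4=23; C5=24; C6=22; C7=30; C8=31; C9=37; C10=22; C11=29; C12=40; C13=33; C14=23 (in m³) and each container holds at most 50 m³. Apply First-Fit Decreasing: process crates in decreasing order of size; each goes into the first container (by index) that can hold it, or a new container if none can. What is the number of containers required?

11 containers

Sorted descending: 49, 40, 37, 33, 31, 30, 29, 29, 24, 23, 23, 22, 22, 6.
49 m³ → container 1 (remaining 1 m³)
40 m³ → container 2 (remaining 10 m³)
37 m³ → container 3 (remaining 13 m³)
33 m³ → container 4 (remaining 17 m³)
31 m³ → container 5 (remaining 19 m³)
30 m³ → container 6 (remaining 20 m³)
29 m³ → container 7 (remaining 21 m³)
29 m³ → container 8 (remaining 21 m³)
24 m³ → container 9 (remaining 26 m³)
23 m³ → container 9 (remaining 3 m³)
23 m³ → container 10 (remaining 27 m³)
22 m³ → container 10 (remaining 5 m³)
22 m³ → container 11 (remaining 28 m³)
6 m³ → container 2 (remaining 4 m³)
Final containers: [49] [40,6] [37] [33] [31] [30] [29] [29] [24,23] [23,22] [22].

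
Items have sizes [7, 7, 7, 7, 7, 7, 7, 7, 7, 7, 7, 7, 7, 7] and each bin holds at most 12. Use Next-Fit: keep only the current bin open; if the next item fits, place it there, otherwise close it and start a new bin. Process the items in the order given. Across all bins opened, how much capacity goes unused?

7 → bin 1 (remaining 5)
7 → bin 2 (remaining 5)
7 → bin 3 (remaining 5)
7 → bin 4 (remaining 5)
7 → bin 5 (remaining 5)
7 → bin 6 (remaining 5)
7 → bin 7 (remaining 5)
7 → bin 8 (remaining 5)
7 → bin 9 (remaining 5)
7 → bin 10 (remaining 5)
7 → bin 11 (remaining 5)
7 → bin 12 (remaining 5)
7 → bin 13 (remaining 5)
7 → bin 14 (remaining 5)
14 bins × 12 = 168; used 98; unused 70.

70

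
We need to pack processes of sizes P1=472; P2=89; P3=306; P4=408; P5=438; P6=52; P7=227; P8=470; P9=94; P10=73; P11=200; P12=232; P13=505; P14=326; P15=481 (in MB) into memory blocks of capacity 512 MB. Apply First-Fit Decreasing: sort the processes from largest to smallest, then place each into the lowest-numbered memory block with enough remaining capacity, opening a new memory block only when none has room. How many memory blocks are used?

9

Sorted descending: 505, 481, 472, 470, 438, 408, 326, 306, 232, 227, 200, 94, 89, 73, 52.
memory block 1: place 505 MB, 7 MB left
memory block 2: place 481 MB, 31 MB left
memory block 3: place 472 MB, 40 MB left
memory block 4: place 470 MB, 42 MB left
memory block 5: place 438 MB, 74 MB left
memory block 6: place 408 MB, 104 MB left
memory block 7: place 326 MB, 186 MB left
memory block 8: place 306 MB, 206 MB left
memory block 9: place 232 MB, 280 MB left
memory block 9: place 227 MB, 53 MB left
memory block 8: place 200 MB, 6 MB left
memory block 6: place 94 MB, 10 MB left
memory block 7: place 89 MB, 97 MB left
memory block 5: place 73 MB, 1 MB left
memory block 7: place 52 MB, 45 MB left
Final memory blocks: [505] [481] [472] [470] [438,73] [408,94] [326,89,52] [306,200] [232,227].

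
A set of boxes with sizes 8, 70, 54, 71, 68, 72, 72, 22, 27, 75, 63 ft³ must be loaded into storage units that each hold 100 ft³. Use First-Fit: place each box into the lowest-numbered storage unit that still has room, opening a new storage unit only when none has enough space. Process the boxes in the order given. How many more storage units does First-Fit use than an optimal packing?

0

First-Fit: [8,70,22] [54,27] [71] [68] [72] [72] [75] [63] → 8 storage units.
8 boxes exceed 50 ft³ (half the capacity), and no two of those can share a storage unit, so at least 8 storage units are needed.
So 8 is already optimal.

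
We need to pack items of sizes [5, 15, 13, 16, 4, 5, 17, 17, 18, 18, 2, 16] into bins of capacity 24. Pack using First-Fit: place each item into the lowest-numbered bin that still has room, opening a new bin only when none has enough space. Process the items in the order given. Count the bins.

Put 5 in bin 1; 19 remain.
Put 15 in bin 1; 4 remain.
Put 13 in bin 2; 11 remain.
Put 16 in bin 3; 8 remain.
Put 4 in bin 1; 0 remain.
Put 5 in bin 2; 6 remain.
Put 17 in bin 4; 7 remain.
Put 17 in bin 5; 7 remain.
Put 18 in bin 6; 6 remain.
Put 18 in bin 7; 6 remain.
Put 2 in bin 2; 4 remain.
Put 16 in bin 8; 8 remain.

8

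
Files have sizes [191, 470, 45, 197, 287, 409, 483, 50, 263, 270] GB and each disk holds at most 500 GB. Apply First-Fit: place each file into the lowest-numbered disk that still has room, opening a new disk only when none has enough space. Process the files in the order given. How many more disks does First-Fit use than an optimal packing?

1

First-Fit: [191,45,197,50] [470] [287] [409] [483] [263] [270] → 7 disks.
Total size 2665 GB; any packing needs at least ⌈2665/500⌉ = 6 disks.
An optimal packing achieves that bound: [483] [470] [409,50] [287,197] [270,191] [263,45] → 6 disks.
Excess: 7 − 6 = 1.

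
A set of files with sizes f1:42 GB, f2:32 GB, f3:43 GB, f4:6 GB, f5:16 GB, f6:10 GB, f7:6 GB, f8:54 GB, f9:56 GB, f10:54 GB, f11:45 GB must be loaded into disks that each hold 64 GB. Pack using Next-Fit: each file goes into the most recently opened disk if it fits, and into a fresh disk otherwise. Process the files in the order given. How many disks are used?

f1 (42 GB) → disk 1 (remaining 22 GB)
f2 (32 GB) → disk 2 (remaining 32 GB)
f3 (43 GB) → disk 3 (remaining 21 GB)
f4 (6 GB) → disk 3 (remaining 15 GB)
f5 (16 GB) → disk 4 (remaining 48 GB)
f6 (10 GB) → disk 4 (remaining 38 GB)
f7 (6 GB) → disk 4 (remaining 32 GB)
f8 (54 GB) → disk 5 (remaining 10 GB)
f9 (56 GB) → disk 6 (remaining 8 GB)
f10 (54 GB) → disk 7 (remaining 10 GB)
f11 (45 GB) → disk 8 (remaining 19 GB)

8 disks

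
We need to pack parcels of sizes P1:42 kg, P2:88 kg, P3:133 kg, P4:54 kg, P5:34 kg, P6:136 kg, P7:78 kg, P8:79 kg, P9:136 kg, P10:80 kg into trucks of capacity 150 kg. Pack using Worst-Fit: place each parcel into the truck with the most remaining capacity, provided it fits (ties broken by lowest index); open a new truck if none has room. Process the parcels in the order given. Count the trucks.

8

P1 (42 kg) → truck 1 (remaining 108 kg)
P2 (88 kg) → truck 1 (remaining 20 kg)
P3 (133 kg) → truck 2 (remaining 17 kg)
P4 (54 kg) → truck 3 (remaining 96 kg)
P5 (34 kg) → truck 3 (remaining 62 kg)
P6 (136 kg) → truck 4 (remaining 14 kg)
P7 (78 kg) → truck 5 (remaining 72 kg)
P8 (79 kg) → truck 6 (remaining 71 kg)
P9 (136 kg) → truck 7 (remaining 14 kg)
P10 (80 kg) → truck 8 (remaining 70 kg)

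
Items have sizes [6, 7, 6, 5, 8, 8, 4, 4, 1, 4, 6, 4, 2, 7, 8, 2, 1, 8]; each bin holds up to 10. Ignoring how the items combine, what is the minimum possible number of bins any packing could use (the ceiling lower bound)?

Total size = 6 + 7 + 6 + 5 + 8 + 8 + 4 + 4 + 1 + 4 + 6 + 4 + 2 + 7 + 8 + 2 + 1 + 8 = 91.
⌈91 / 10⌉ = 10.

10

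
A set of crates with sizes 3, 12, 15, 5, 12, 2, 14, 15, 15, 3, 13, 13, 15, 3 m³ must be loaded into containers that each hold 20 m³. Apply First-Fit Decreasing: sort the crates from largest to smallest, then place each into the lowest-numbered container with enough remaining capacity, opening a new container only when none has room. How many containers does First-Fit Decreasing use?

9

Sorted descending: 15, 15, 15, 15, 14, 13, 13, 12, 12, 5, 3, 3, 3, 2.
Put 15 m³ in container 1; 5 m³ remain.
Put 15 m³ in container 2; 5 m³ remain.
Put 15 m³ in container 3; 5 m³ remain.
Put 15 m³ in container 4; 5 m³ remain.
Put 14 m³ in container 5; 6 m³ remain.
Put 13 m³ in container 6; 7 m³ remain.
Put 13 m³ in container 7; 7 m³ remain.
Put 12 m³ in container 8; 8 m³ remain.
Put 12 m³ in container 9; 8 m³ remain.
Put 5 m³ in container 1; 0 m³ remain.
Put 3 m³ in container 2; 2 m³ remain.
Put 3 m³ in container 3; 2 m³ remain.
Put 3 m³ in container 4; 2 m³ remain.
Put 2 m³ in container 2; 0 m³ remain.
Final containers: [15,5] [15,3,2] [15,3] [15,3] [14] [13] [13] [12] [12].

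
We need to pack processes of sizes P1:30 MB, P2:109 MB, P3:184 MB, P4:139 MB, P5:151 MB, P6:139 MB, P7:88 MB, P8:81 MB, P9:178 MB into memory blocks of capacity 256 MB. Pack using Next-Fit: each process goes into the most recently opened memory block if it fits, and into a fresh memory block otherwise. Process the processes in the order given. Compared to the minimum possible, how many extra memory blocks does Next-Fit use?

2

Next-Fit: [30,109] [184] [139] [151] [139,88] [81] [178] → 7 memory blocks.
Total size 1099 MB; any packing needs at least ⌈1099/256⌉ = 5 memory blocks.
An optimal packing achieves that bound: [184,30] [178] [151,88] [139,109] [139,81] → 5 memory blocks.
Excess: 7 − 5 = 2.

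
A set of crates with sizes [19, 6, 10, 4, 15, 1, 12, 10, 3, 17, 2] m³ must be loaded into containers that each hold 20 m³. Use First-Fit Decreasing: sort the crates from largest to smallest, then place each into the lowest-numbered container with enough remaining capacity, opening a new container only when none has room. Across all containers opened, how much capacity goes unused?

1

Sorted descending: 19, 17, 15, 12, 10, 10, 6, 4, 3, 2, 1.
19 m³ → container 1 (remaining 1 m³)
17 m³ → container 2 (remaining 3 m³)
15 m³ → container 3 (remaining 5 m³)
12 m³ → container 4 (remaining 8 m³)
10 m³ → container 5 (remaining 10 m³)
10 m³ → container 5 (remaining 0 m³)
6 m³ → container 4 (remaining 2 m³)
4 m³ → container 3 (remaining 1 m³)
3 m³ → container 2 (remaining 0 m³)
2 m³ → container 4 (remaining 0 m³)
1 m³ → container 1 (remaining 0 m³)
5 containers × 20 m³ = 100 m³; used 99 m³; unused 1 m³.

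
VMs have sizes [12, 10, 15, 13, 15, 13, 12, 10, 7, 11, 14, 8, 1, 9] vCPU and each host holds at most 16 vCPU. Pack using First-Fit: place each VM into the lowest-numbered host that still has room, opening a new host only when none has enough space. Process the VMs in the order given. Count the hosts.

host 1: place 12 vCPU, 4 vCPU left
host 2: place 10 vCPU, 6 vCPU left
host 3: place 15 vCPU, 1 vCPU left
host 4: place 13 vCPU, 3 vCPU left
host 5: place 15 vCPU, 1 vCPU left
host 6: place 13 vCPU, 3 vCPU left
host 7: place 12 vCPU, 4 vCPU left
host 8: place 10 vCPU, 6 vCPU left
host 9: place 7 vCPU, 9 vCPU left
host 10: place 11 vCPU, 5 vCPU left
host 11: place 14 vCPU, 2 vCPU left
host 9: place 8 vCPU, 1 vCPU left
host 1: place 1 vCPU, 3 vCPU left
host 12: place 9 vCPU, 7 vCPU left

12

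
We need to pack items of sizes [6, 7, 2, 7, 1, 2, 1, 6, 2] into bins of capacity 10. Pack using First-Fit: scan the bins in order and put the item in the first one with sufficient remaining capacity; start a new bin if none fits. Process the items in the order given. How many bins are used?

bin 1: place 6, 4 left
bin 2: place 7, 3 left
bin 1: place 2, 2 left
bin 3: place 7, 3 left
bin 1: place 1, 1 left
bin 2: place 2, 1 left
bin 1: place 1, 0 left
bin 4: place 6, 4 left
bin 3: place 2, 1 left

4 bins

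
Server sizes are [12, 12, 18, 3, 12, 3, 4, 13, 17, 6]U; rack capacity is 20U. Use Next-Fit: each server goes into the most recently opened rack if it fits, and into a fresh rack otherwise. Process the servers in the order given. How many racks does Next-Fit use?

7 racks

12U → rack 1 (remaining 8U)
12U → rack 2 (remaining 8U)
18U → rack 3 (remaining 2U)
3U → rack 4 (remaining 17U)
12U → rack 4 (remaining 5U)
3U → rack 4 (remaining 2U)
4U → rack 5 (remaining 16U)
13U → rack 5 (remaining 3U)
17U → rack 6 (remaining 3U)
6U → rack 7 (remaining 14U)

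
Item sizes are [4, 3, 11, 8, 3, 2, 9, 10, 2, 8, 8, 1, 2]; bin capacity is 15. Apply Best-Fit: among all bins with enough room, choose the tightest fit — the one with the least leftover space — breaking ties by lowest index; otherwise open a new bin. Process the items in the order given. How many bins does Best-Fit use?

bin 1: place 4, 11 left
bin 1: place 3, 8 left
bin 2: place 11, 4 left
bin 1: place 8, 0 left
bin 2: place 3, 1 left
bin 3: place 2, 13 left
bin 3: place 9, 4 left
bin 4: place 10, 5 left
bin 3: place 2, 2 left
bin 5: place 8, 7 left
bin 6: place 8, 7 left
bin 2: place 1, 0 left
bin 3: place 2, 0 left

6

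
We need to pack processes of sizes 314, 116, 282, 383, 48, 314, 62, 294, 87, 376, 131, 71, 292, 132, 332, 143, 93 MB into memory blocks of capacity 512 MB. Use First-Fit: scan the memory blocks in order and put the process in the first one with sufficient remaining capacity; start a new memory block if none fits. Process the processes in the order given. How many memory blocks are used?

8

Put 314 MB in memory block 1; 198 MB remain.
Put 116 MB in memory block 1; 82 MB remain.
Put 282 MB in memory block 2; 230 MB remain.
Put 383 MB in memory block 3; 129 MB remain.
Put 48 MB in memory block 1; 34 MB remain.
Put 314 MB in memory block 4; 198 MB remain.
Put 62 MB in memory block 2; 168 MB remain.
Put 294 MB in memory block 5; 218 MB remain.
Put 87 MB in memory block 2; 81 MB remain.
Put 376 MB in memory block 6; 136 MB remain.
Put 131 MB in memory block 4; 67 MB remain.
Put 71 MB in memory block 2; 10 MB remain.
Put 292 MB in memory block 7; 220 MB remain.
Put 132 MB in memory block 5; 86 MB remain.
Put 332 MB in memory block 8; 180 MB remain.
Put 143 MB in memory block 7; 77 MB remain.
Put 93 MB in memory block 3; 36 MB remain.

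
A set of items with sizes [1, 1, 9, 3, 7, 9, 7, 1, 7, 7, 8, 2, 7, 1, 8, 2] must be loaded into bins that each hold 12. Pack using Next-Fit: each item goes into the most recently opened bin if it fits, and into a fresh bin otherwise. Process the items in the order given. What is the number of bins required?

1 → bin 1 (remaining 11)
1 → bin 1 (remaining 10)
9 → bin 1 (remaining 1)
3 → bin 2 (remaining 9)
7 → bin 2 (remaining 2)
9 → bin 3 (remaining 3)
7 → bin 4 (remaining 5)
1 → bin 4 (remaining 4)
7 → bin 5 (remaining 5)
7 → bin 6 (remaining 5)
8 → bin 7 (remaining 4)
2 → bin 7 (remaining 2)
7 → bin 8 (remaining 5)
1 → bin 8 (remaining 4)
8 → bin 9 (remaining 4)
2 → bin 9 (remaining 2)

9 bins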